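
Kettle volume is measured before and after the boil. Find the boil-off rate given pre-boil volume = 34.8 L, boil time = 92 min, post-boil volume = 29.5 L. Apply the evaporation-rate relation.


rate = (V_pre − V_post) / (t_min/60)
rate = (34.8 − 29.5) / (92/60)

3.4565 L/hr


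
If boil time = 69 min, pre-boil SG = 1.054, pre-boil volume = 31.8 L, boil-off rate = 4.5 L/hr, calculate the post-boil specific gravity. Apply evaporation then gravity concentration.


V_post = V_pre − rate·(t/60);  SG_post = 1 + (SG_pre−1)·V_pre/V_post
V_post = 31.8 − 4.5·(69/60) = 26.6250
SG_post = 1 + (1.054 − 1)·31.8/26.6250

1.0645


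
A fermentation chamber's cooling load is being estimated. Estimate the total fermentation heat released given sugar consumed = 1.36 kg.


Q = m_sugar · 590 kJ/kg
Q = 1.36 · 590

802.4000 kJ


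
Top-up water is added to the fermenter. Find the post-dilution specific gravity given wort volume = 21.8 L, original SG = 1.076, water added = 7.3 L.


SG_new = 1 + (SG_old − 1)·V_old/(V_old + V_water)
pts = (1.076 − 1)·1000·21.8/(21.8 + 7.3) = 56.9347
SG_new = 1 + 56.9347/1000

1.0569


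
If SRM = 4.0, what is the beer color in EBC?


EBC = SRM · 1.97
EBC = 4.0 · 1.97

7.8800 EBC


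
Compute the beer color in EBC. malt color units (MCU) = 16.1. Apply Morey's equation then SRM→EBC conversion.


SRM = 1.4922·MCU^0.6859;  EBC = SRM·1.97
SRM = 1.4922·16.1^0.6859 = 10.0367
EBC = 10.0367·1.97

19.7722 EBC


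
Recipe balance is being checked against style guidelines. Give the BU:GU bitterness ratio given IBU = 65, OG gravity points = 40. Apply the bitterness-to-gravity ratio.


BU:GU = IBU / OG_points
BU:GU = 65 / 40

1.6250


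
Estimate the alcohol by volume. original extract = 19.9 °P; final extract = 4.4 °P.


SG = 259/(259 − P);  ABV = (OG − FG)·131.25
OG = 259/(259 − 19.9) = 1.0832
FG = 259/(259 − 4.4) = 1.0173
ABV = (1.0832 − 1.0173)·131.25

8.6555 % ABV


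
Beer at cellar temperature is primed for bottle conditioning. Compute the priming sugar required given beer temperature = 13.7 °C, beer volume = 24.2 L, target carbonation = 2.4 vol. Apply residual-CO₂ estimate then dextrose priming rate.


residual = 14.695·(0.01821 + 0.09011·e^(−0.04·T));  sugar = (target − residual)·4.0·V
residual = 14.695·(0.01821 + 0.09011·e^(−0.04·13.7)) = 1.0331
sugar = (2.4 − 1.0331)·4.0·24.2

132.3156 g


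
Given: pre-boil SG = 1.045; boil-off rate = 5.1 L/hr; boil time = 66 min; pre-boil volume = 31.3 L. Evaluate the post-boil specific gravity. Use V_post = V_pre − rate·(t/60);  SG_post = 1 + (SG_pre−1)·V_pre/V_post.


V_post = 31.3 − 5.1·(66/60) = 25.6900
SG_post = 1 + (1.045 − 1)·31.3/25.6900

1.0548


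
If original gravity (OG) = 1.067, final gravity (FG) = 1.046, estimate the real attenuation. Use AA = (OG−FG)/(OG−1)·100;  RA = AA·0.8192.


AA = (1.067 − 1.046)/(1.067 − 1)·100 = 31.3433
RA = 31.3433·0.8192

25.6764 %


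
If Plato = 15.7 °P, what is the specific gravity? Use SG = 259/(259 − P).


SG = 259/(259 − 15.7)

1.0645


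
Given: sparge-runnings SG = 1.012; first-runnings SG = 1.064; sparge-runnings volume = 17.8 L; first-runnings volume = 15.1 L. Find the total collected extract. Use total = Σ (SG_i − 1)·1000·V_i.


first = (1.064 − 1)·1000·15.1 = 966.4000
sparge = (1.012 − 1)·1000·17.8 = 213.6000
total = 966.4000 + 213.6000

1180.0000 gravity·L


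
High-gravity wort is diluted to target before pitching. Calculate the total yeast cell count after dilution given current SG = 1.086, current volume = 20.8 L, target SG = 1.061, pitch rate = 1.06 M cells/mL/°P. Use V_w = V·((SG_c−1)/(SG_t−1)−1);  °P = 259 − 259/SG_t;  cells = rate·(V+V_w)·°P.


V_w = 20.8·((1.086−1)/(1.061−1)−1) = 8.5246
V_final = 20.8 + 8.5246 = 29.3246
°P = 259 − 259/1.061 = 14.8907
cells = 1.06·29.3246·14.8907

462.8625 billion cells


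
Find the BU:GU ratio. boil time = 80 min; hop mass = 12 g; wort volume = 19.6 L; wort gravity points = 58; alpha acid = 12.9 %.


U = 1.65·0.000125^(GP/1000)·(1−e^(−0.04t))/4.15;  IBU = (α/100)·m·U·1000/V;  BU:GU = IBU/GP
U = 1.65·0.000125^(58/1000)·(1−e^(−0.04·80))/4.15 = 0.2265
IBU = (12.9/100)·12·0.2265·1000/19.6 = 17.8854
BU:GU = 17.8854/58

0.3084


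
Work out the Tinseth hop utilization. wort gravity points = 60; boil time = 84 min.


U = 1.65·0.000125^(GP/1000) · (1 − e^(−0.04·t))/4.15
bigness = 1.65·0.000125^(60/1000) = 0.9623
boil_factor = (1 − e^(−0.04·84))/4.15 = 0.2326
U = 0.9623 · 0.2326

0.2238


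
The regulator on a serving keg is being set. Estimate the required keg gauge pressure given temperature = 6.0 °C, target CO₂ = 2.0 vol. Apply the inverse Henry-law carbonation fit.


psi = vols/(0.01821 + 0.09011·e^(−0.04·T)) − 14.695
psi = 2.0/(0.01821 + 0.09011·e^(−0.04·6.0)) − 14.695

7.7534 psi


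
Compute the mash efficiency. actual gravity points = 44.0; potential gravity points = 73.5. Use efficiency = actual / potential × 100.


efficiency = 44.0 / 73.5 × 100

59.8639 %


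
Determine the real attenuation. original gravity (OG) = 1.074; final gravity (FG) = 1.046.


AA = (OG−FG)/(OG−1)·100;  RA = AA·0.8192
AA = (1.074 − 1.046)/(1.074 − 1)·100 = 37.8378
RA = 37.8378·0.8192

30.9968 %


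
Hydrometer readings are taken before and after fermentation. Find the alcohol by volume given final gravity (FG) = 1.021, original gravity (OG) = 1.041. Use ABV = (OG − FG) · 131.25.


ABV = (1.041 − 1.021) · 131.25

2.6250 % ABV


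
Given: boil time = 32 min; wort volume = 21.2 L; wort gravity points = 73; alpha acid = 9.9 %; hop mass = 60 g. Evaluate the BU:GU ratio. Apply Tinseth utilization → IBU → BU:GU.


U = 1.65·0.000125^(GP/1000)·(1−e^(−0.04t))/4.15;  IBU = (α/100)·m·U·1000/V;  BU:GU = IBU/GP
U = 1.65·0.000125^(73/1000)·(1−e^(−0.04·32))/4.15 = 0.1489
IBU = (9.9/100)·60·0.1489·1000/21.2 = 41.7326
BU:GU = 41.7326/73

0.5717


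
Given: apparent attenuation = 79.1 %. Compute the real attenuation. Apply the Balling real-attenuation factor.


RA = AA · 0.8192
RA = 79.1 · 0.8192

64.7987 %


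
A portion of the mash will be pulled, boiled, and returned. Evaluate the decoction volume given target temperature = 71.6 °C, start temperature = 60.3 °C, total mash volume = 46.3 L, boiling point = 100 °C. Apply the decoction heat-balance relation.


V_dec = V_total·(T_target − T_start)/(T_boil − T_start)
V_dec = 46.3·(71.6 − 60.3)/(100 − 60.3)

13.1786 L


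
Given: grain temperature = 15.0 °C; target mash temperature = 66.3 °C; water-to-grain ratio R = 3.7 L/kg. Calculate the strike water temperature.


T_strike = (0.41/R)·(T_mash − T_grain) + T_mash
T_strike = (0.41/3.7)·(66.3 − 15.0) + 66.3

71.9846 °C


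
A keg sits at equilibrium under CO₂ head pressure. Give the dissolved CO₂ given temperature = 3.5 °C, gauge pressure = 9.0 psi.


vols = (P + 14.695)·(0.01821 + 0.09011·e^(−0.04·T))
vols = (9.0 + 14.695)·(0.01821 + 0.09011·e^(−0.04·3.5))

2.2877 volumes


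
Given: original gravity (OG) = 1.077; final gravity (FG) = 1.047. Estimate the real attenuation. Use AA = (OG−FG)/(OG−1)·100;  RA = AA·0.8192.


AA = (1.077 − 1.047)/(1.077 − 1)·100 = 38.9610
RA = 38.9610·0.8192

31.9169 %


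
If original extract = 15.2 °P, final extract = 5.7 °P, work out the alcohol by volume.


SG = 259/(259 − P);  ABV = (OG − FG)·131.25
OG = 259/(259 − 15.2) = 1.0623
FG = 259/(259 − 5.7) = 1.0225
ABV = (1.0623 − 1.0225)·131.25

5.2294 % ABV


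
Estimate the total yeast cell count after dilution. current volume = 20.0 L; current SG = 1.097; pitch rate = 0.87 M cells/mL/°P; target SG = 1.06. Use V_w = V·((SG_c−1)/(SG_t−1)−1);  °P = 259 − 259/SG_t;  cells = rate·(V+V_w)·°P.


V_w = 20.0·((1.097−1)/(1.06−1)−1) = 12.3333
V_final = 20.0 + 12.3333 = 32.3333
°P = 259 − 259/1.06 = 14.6604
cells = 0.87·32.3333·14.6604

412.3964 billion cells


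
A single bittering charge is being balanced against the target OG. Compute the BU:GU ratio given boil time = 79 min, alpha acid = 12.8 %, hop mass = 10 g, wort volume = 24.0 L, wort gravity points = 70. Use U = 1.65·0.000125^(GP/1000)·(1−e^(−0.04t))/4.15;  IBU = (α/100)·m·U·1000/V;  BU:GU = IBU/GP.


U = 1.65·0.000125^(70/1000)·(1−e^(−0.04·79))/4.15 = 0.2030
IBU = (12.8/100)·10·0.2030·1000/24.0 = 10.8241
BU:GU = 10.8241/70

0.1546


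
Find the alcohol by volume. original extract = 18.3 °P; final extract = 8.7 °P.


SG = 259/(259 − P);  ABV = (OG − FG)·131.25
OG = 259/(259 − 18.3) = 1.0760
FG = 259/(259 − 8.7) = 1.0348
ABV = (1.0760 − 1.0348)·131.25

5.4167 % ABV


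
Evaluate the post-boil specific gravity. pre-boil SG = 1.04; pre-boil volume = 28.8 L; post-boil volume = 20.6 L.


SG_post = 1 + (SG_pre − 1)·V_pre/V_post
pts_pre = (1.04 − 1)·1000 = 40.0000
pts_post = 40.0000·28.8/20.6 = 55.9223
SG_post = 1 + 55.9223/1000

1.0559


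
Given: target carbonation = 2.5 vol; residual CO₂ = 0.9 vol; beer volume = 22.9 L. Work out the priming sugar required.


sugar = (target − residual)·4.0·V
sugar = (2.5 − 0.9)·4.0·22.9

146.5600 g


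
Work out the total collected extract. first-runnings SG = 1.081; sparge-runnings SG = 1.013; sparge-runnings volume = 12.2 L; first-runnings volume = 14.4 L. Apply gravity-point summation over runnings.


total = Σ (SG_i − 1)·1000·V_i
first = (1.081 − 1)·1000·14.4 = 1166.4000
sparge = (1.013 − 1)·1000·12.2 = 158.6000
total = 1166.4000 + 158.6000

1325.0000 gravity·L


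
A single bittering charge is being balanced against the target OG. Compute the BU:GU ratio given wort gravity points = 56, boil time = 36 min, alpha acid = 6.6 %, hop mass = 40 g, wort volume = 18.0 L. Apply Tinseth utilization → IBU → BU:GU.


U = 1.65·0.000125^(GP/1000)·(1−e^(−0.04t))/4.15;  IBU = (α/100)·m·U·1000/V;  BU:GU = IBU/GP
U = 1.65·0.000125^(56/1000)·(1−e^(−0.04·36))/4.15 = 0.1834
IBU = (6.6/100)·40·0.1834·1000/18.0 = 26.9005
BU:GU = 26.9005/56

0.4804


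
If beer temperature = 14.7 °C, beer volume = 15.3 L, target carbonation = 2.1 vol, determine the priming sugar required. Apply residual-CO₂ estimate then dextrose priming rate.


residual = 14.695·(0.01821 + 0.09011·e^(−0.04·T));  sugar = (target − residual)·4.0·V
residual = 14.695·(0.01821 + 0.09011·e^(−0.04·14.7)) = 1.0031
sugar = (2.1 − 1.0031)·4.0·15.3

67.1311 g


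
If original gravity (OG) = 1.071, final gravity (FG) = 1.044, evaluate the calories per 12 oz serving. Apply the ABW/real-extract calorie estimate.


ABW = (OG−FG)·131.25·0.79/FG;  °P = 259 − 259/SG (for OG→OE and FG→AE);  RE = 0.1808·OE + 0.8192·AE;  Cal = (6.9·ABW + 4·(RE−0.1))·FG·3.55
ABW = (1.071 − 1.044)·131.25·0.79/1.044 = 2.6816
OE = 259 − 259/1.071 = 17.1699 °P
AE = 259 − 259/1.044 = 10.9157 °P
RE = 0.1808·17.1699 + 0.8192·10.9157 = 12.0465 °P
Cal = (6.9·2.6816 + 4·(12.0465−0.1))·1.044·3.55

245.6794 kcal


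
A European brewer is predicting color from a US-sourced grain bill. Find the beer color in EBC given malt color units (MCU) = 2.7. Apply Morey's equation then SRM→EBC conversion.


SRM = 1.4922·MCU^0.6859;  EBC = SRM·1.97
SRM = 1.4922·2.7^0.6859 = 2.9492
EBC = 2.9492·1.97

5.8099 EBC


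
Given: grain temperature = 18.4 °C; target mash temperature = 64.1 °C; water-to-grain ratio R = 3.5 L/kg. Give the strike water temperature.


T_strike = (0.41/R)·(T_mash − T_grain) + T_mash
T_strike = (0.41/3.5)·(64.1 − 18.4) + 64.1

69.4534 °C


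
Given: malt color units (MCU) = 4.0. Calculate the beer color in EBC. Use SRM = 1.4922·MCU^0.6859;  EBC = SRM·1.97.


SRM = 1.4922·4.0^0.6859 = 3.8617
EBC = 3.8617·1.97

7.6076 EBC


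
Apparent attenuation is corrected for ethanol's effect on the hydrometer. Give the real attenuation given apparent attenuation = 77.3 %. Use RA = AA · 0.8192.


RA = 77.3 · 0.8192

63.3242 %


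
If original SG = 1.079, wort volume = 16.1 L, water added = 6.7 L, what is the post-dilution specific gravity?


SG_new = 1 + (SG_old − 1)·V_old/(V_old + V_water)
pts = (1.079 − 1)·1000·16.1/(16.1 + 6.7) = 55.7851
SG_new = 1 + 55.7851/1000

1.0558


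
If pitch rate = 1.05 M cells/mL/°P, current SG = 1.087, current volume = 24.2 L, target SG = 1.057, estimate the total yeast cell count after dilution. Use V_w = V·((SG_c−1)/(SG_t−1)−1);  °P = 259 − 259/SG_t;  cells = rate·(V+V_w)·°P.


V_w = 24.2·((1.087−1)/(1.057−1)−1) = 12.7368
V_final = 24.2 + 12.7368 = 36.9368
°P = 259 − 259/1.057 = 13.9669
cells = 1.05·36.9368·13.9669

541.6874 billion cells


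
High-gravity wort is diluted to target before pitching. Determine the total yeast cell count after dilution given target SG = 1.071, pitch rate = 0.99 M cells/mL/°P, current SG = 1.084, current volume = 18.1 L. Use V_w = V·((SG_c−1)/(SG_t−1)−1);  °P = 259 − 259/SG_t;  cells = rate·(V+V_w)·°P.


V_w = 18.1·((1.084−1)/(1.071−1)−1) = 3.3141
V_final = 18.1 + 3.3141 = 21.4141
°P = 259 − 259/1.071 = 17.1699
cells = 0.99·21.4141·17.1699

364.0016 billion cells


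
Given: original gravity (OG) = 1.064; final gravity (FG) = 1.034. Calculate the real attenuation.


AA = (OG−FG)/(OG−1)·100;  RA = AA·0.8192
AA = (1.064 − 1.034)/(1.064 − 1)·100 = 46.8750
RA = 46.8750·0.8192

38.4000 %


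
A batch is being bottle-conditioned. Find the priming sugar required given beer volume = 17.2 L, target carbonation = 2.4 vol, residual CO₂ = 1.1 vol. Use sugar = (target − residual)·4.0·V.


sugar = (2.4 − 1.1)·4.0·17.2

89.4400 g


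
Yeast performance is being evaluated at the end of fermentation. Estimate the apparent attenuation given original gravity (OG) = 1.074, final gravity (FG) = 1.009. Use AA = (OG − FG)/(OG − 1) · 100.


AA = (1.074 − 1.009)/(1.074 − 1) · 100

87.8378 %


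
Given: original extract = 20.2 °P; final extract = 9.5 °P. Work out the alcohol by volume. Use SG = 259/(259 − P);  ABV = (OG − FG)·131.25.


OG = 259/(259 − 20.2) = 1.0846
FG = 259/(259 − 9.5) = 1.0381
ABV = (1.0846 − 1.0381)·131.25

6.1049 % ABV


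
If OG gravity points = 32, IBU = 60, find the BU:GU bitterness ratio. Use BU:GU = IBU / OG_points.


BU:GU = 60 / 32

1.8750


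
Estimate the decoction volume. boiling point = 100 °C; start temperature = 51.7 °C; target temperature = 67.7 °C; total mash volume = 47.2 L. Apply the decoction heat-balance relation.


V_dec = V_total·(T_target − T_start)/(T_boil − T_start)
V_dec = 47.2·(67.7 − 51.7)/(100 − 51.7)

15.6356 L


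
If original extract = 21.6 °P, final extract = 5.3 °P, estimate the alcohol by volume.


SG = 259/(259 − P);  ABV = (OG − FG)·131.25
OG = 259/(259 − 21.6) = 1.0910
FG = 259/(259 − 5.3) = 1.0209
ABV = (1.0910 − 1.0209)·131.25

9.2000 % ABV


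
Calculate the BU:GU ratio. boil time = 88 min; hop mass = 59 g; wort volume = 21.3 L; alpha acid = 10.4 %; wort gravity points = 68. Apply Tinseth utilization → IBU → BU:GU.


U = 1.65·0.000125^(GP/1000)·(1−e^(−0.04t))/4.15;  IBU = (α/100)·m·U·1000/V;  BU:GU = IBU/GP
U = 1.65·0.000125^(68/1000)·(1−e^(−0.04·88))/4.15 = 0.2094
IBU = (10.4/100)·59·0.2094·1000/21.3 = 60.3229
BU:GU = 60.3229/68

0.8871


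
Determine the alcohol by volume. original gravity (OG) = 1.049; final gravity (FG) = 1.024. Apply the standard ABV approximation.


ABV = (OG − FG) · 131.25
ABV = (1.049 − 1.024) · 131.25

3.2812 % ABV


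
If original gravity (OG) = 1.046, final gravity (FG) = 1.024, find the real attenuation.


AA = (OG−FG)/(OG−1)·100;  RA = AA·0.8192
AA = (1.046 − 1.024)/(1.046 − 1)·100 = 47.8261
RA = 47.8261·0.8192

39.1791 %


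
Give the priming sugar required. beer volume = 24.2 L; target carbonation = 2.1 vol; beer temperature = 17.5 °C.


residual = 14.695·(0.01821 + 0.09011·e^(−0.04·T));  sugar = (target − residual)·4.0·V
residual = 14.695·(0.01821 + 0.09011·e^(−0.04·17.5)) = 0.9252
sugar = (2.1 − 0.9252)·4.0·24.2

113.7247 g


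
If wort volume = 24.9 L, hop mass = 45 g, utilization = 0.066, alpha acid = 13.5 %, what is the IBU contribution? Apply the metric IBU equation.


IBU = (α/100)·mass·U·1000 / V
IBU = (13.5/100)·45·0.066·1000 / 24.9

16.1024 IBU


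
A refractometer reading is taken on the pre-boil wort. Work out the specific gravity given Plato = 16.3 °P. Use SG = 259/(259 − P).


SG = 259/(259 − 16.3)

1.0672


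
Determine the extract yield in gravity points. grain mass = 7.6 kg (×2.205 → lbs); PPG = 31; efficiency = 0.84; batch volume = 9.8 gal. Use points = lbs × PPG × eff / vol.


lbs = 7.6 × 2.205 = 16.7580
points = 16.7580 × 31 × 0.84 / 9.8

44.5284 points


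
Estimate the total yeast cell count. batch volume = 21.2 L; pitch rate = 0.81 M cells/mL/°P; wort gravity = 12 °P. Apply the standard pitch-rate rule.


cells (billions) = rate · V_L · °P
cells = 0.81 · 21.2 · 12

206.0640 billion cells


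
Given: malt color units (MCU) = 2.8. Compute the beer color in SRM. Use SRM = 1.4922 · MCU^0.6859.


SRM = 1.4922 · 2.8^0.6859

3.0237 SRM


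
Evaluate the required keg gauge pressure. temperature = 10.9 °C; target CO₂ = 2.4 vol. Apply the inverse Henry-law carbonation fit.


psi = vols/(0.01821 + 0.09011·e^(−0.04·T)) − 14.695
psi = 2.4/(0.01821 + 0.09011·e^(−0.04·10.9)) − 14.695

16.6871 psi


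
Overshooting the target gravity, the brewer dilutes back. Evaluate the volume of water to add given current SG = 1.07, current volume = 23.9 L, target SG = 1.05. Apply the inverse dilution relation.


V_water = V·((SG_curr − 1)/(SG_target − 1) − 1)
V_water = 23.9·((1.07 − 1)/(1.05 − 1) − 1)

9.5600 L


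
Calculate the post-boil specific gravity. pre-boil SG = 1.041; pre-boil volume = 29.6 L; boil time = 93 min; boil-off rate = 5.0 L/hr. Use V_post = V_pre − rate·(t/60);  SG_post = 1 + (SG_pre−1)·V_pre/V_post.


V_post = 29.6 − 5.0·(93/60) = 21.8500
SG_post = 1 + (1.041 − 1)·29.6/21.8500

1.0555


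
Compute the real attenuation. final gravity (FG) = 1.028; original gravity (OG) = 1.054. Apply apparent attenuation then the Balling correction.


AA = (OG−FG)/(OG−1)·100;  RA = AA·0.8192
AA = (1.054 − 1.028)/(1.054 − 1)·100 = 48.1481
RA = 48.1481·0.8192

39.4430 %


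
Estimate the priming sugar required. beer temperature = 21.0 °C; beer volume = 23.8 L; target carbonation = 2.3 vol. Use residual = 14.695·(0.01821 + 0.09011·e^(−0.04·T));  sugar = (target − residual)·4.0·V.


residual = 14.695·(0.01821 + 0.09011·e^(−0.04·21.0)) = 0.8393
sugar = (2.3 − 0.8393)·4.0·23.8

139.0632 g


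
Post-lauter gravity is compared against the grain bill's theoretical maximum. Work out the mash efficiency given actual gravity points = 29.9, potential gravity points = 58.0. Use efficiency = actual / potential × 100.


efficiency = 29.9 / 58.0 × 100

51.5517 %


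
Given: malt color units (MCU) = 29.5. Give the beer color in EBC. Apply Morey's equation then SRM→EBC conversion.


SRM = 1.4922·MCU^0.6859;  EBC = SRM·1.97
SRM = 1.4922·29.5^0.6859 = 15.2047
EBC = 15.2047·1.97

29.9533 EBC


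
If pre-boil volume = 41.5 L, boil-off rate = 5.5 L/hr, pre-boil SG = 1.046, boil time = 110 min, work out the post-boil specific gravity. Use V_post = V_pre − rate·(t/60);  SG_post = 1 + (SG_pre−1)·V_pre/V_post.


V_post = 41.5 − 5.5·(110/60) = 31.4167
SG_post = 1 + (1.046 − 1)·41.5/31.4167

1.0608


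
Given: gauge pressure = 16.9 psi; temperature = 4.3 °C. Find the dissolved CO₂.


vols = (P + 14.695)·(0.01821 + 0.09011·e^(−0.04·T))
vols = (16.9 + 14.695)·(0.01821 + 0.09011·e^(−0.04·4.3))

2.9725 volumes


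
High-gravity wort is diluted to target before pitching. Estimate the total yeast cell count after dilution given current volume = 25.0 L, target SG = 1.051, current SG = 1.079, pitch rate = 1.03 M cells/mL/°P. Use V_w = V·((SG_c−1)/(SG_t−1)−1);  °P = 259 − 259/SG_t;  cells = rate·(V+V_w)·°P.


V_w = 25.0·((1.079−1)/(1.051−1)−1) = 13.7255
V_final = 25.0 + 13.7255 = 38.7255
°P = 259 − 259/1.051 = 12.5680
cells = 1.03·38.7255·12.5680

501.3042 billion cells


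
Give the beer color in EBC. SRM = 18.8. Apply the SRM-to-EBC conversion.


EBC = SRM · 1.97
EBC = 18.8 · 1.97

37.0360 EBC


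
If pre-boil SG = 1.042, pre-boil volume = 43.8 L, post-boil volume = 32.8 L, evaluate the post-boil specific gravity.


SG_post = 1 + (SG_pre − 1)·V_pre/V_post
pts_pre = (1.042 − 1)·1000 = 42.0000
pts_post = 42.0000·43.8/32.8 = 56.0854
SG_post = 1 + 56.0854/1000

1.0561


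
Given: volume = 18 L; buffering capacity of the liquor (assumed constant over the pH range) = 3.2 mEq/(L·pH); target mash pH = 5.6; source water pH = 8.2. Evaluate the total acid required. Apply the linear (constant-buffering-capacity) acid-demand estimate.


acid = buffering capacity · (pH_source − pH_target) · V
acid = 3.2 · (8.2 − 5.6) · 18

149.7600 mEq


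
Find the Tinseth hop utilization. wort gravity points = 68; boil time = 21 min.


U = 1.65·0.000125^(GP/1000) · (1 − e^(−0.04·t))/4.15
bigness = 1.65·0.000125^(68/1000) = 0.8955
boil_factor = (1 − e^(−0.04·21))/4.15 = 0.1369
U = 0.8955 · 0.1369

0.1226


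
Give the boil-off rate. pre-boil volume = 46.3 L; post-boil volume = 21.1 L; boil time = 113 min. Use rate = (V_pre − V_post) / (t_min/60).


rate = (46.3 − 21.1) / (113/60)

13.3805 L/hr


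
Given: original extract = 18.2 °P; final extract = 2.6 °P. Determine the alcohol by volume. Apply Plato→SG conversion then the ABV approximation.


SG = 259/(259 − P);  ABV = (OG − FG)·131.25
OG = 259/(259 − 18.2) = 1.0756
FG = 259/(259 − 2.6) = 1.0101
ABV = (1.0756 − 1.0101)·131.25

8.5891 % ABV


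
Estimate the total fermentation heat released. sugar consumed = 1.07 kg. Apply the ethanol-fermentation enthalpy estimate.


Q = m_sugar · 590 kJ/kg
Q = 1.07 · 590

631.3000 kJ


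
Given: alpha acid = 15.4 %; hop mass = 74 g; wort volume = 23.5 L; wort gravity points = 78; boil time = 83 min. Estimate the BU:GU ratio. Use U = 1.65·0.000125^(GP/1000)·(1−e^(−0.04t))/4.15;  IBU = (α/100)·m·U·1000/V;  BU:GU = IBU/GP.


U = 1.65·0.000125^(78/1000)·(1−e^(−0.04·83))/4.15 = 0.1901
IBU = (15.4/100)·74·0.1901·1000/23.5 = 92.1908
BU:GU = 92.1908/78

1.1819


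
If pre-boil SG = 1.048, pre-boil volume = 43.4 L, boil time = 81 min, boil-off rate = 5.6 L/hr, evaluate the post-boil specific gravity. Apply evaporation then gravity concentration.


V_post = V_pre − rate·(t/60);  SG_post = 1 + (SG_pre−1)·V_pre/V_post
V_post = 43.4 − 5.6·(81/60) = 35.8400
SG_post = 1 + (1.048 − 1)·43.4/35.8400

1.0581


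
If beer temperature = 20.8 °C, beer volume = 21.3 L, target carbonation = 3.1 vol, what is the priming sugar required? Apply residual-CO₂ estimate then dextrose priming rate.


residual = 14.695·(0.01821 + 0.09011·e^(−0.04·T));  sugar = (target − residual)·4.0·V
residual = 14.695·(0.01821 + 0.09011·e^(−0.04·20.8)) = 0.8438
sugar = (3.1 − 0.8438)·4.0·21.3

192.2245 g


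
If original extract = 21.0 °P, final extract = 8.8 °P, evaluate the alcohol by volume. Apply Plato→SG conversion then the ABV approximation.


SG = 259/(259 − P);  ABV = (OG − FG)·131.25
OG = 259/(259 − 21.0) = 1.0882
FG = 259/(259 − 8.8) = 1.0352
ABV = (1.0882 − 1.0352)·131.25

6.9646 % ABV


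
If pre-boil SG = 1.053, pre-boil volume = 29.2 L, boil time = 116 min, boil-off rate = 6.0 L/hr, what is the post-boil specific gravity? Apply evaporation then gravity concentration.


V_post = V_pre − rate·(t/60);  SG_post = 1 + (SG_pre−1)·V_pre/V_post
V_post = 29.2 − 6.0·(116/60) = 17.6000
SG_post = 1 + (1.053 − 1)·29.2/17.6000

1.0879


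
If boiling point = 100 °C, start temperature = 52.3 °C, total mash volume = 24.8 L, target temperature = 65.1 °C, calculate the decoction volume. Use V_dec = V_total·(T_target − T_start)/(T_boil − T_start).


V_dec = 24.8·(65.1 − 52.3)/(100 − 52.3)

6.6549 L


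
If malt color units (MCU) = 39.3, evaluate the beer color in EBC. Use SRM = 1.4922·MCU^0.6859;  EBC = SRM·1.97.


SRM = 1.4922·39.3^0.6859 = 18.5106
EBC = 18.5106·1.97

36.4659 EBC


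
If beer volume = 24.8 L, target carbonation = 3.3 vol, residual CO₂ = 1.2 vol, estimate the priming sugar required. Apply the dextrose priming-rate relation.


sugar = (target − residual)·4.0·V
sugar = (3.3 − 1.2)·4.0·24.8

208.3200 g


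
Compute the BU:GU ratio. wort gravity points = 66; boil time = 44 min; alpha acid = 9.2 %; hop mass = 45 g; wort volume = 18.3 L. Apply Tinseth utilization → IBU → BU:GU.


U = 1.65·0.000125^(GP/1000)·(1−e^(−0.04t))/4.15;  IBU = (α/100)·m·U·1000/V;  BU:GU = IBU/GP
U = 1.65·0.000125^(66/1000)·(1−e^(−0.04·44))/4.15 = 0.1819
IBU = (9.2/100)·45·0.1819·1000/18.3 = 41.1517
BU:GU = 41.1517/66

0.6235


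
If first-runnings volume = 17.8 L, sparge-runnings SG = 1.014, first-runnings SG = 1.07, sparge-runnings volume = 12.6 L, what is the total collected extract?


total = Σ (SG_i − 1)·1000·V_i
first = (1.07 − 1)·1000·17.8 = 1246.0000
sparge = (1.014 − 1)·1000·12.6 = 176.4000
total = 1246.0000 + 176.4000

1422.4000 gravity·L


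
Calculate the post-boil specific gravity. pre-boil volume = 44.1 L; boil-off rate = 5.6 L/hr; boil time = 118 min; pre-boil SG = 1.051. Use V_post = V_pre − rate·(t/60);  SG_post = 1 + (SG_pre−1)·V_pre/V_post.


V_post = 44.1 − 5.6·(118/60) = 33.0867
SG_post = 1 + (1.051 − 1)·44.1/33.0867

1.0680


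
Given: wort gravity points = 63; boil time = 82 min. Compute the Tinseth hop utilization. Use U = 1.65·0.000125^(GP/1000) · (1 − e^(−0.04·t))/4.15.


bigness = 1.65·0.000125^(63/1000) = 0.9367
boil_factor = (1 − e^(−0.04·82))/4.15 = 0.2319
U = 0.9367 · 0.2319

0.2172


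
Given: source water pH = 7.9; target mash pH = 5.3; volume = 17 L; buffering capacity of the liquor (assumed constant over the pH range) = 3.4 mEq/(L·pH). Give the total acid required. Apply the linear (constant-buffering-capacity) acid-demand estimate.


acid = buffering capacity · (pH_source − pH_target) · V
acid = 3.4 · (7.9 − 5.3) · 17

150.2800 mEq


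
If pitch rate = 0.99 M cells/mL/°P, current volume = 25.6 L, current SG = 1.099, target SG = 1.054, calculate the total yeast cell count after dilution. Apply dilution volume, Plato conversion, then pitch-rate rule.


V_w = V·((SG_c−1)/(SG_t−1)−1);  °P = 259 − 259/SG_t;  cells = rate·(V+V_w)·°P
V_w = 25.6·((1.099−1)/(1.054−1)−1) = 21.3333
V_final = 25.6 + 21.3333 = 46.9333
°P = 259 − 259/1.054 = 13.2694
cells = 0.99·46.9333·13.2694

616.5517 billion cells


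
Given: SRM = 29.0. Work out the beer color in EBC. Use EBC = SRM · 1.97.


EBC = 29.0 · 1.97

57.1300 EBC


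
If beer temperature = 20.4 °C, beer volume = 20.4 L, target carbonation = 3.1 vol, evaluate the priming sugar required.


residual = 14.695·(0.01821 + 0.09011·e^(−0.04·T));  sugar = (target − residual)·4.0·V
residual = 14.695·(0.01821 + 0.09011·e^(−0.04·20.4)) = 0.8531
sugar = (3.1 − 0.8531)·4.0·20.4

183.3439 g


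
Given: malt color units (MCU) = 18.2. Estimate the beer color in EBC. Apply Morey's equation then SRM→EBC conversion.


SRM = 1.4922·MCU^0.6859;  EBC = SRM·1.97
SRM = 1.4922·18.2^0.6859 = 10.9172
EBC = 10.9172·1.97

21.5068 EBC


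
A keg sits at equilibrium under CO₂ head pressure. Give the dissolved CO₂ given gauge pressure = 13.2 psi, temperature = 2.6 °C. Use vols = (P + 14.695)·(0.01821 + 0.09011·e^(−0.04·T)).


vols = (13.2 + 14.695)·(0.01821 + 0.09011·e^(−0.04·2.6))

2.7733 volumes


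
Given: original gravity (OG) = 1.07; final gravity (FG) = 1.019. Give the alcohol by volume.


ABV = (OG − FG) · 131.25
ABV = (1.07 − 1.019) · 131.25

6.6938 % ABV


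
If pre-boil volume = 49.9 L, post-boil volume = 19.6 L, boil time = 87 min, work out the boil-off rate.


rate = (V_pre − V_post) / (t_min/60)
rate = (49.9 − 19.6) / (87/60)

20.8966 L/hr


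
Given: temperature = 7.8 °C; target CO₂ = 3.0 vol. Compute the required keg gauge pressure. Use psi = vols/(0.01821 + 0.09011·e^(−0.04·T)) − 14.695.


psi = 3.0/(0.01821 + 0.09011·e^(−0.04·7.8)) − 14.695

20.9476 psi


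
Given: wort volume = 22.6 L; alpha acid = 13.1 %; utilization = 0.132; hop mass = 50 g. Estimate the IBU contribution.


IBU = (α/100)·mass·U·1000 / V
IBU = (13.1/100)·50·0.132·1000 / 22.6

38.2566 IBU


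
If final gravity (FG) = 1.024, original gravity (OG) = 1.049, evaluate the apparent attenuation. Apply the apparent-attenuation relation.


AA = (OG − FG)/(OG − 1) · 100
AA = (1.049 − 1.024)/(1.049 − 1) · 100

51.0204 %


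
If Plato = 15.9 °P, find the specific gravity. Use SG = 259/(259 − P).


SG = 259/(259 − 15.9)

1.0654


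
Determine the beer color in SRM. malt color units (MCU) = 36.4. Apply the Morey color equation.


SRM = 1.4922 · MCU^0.6859
SRM = 1.4922 · 36.4^0.6859

17.5625 SRM


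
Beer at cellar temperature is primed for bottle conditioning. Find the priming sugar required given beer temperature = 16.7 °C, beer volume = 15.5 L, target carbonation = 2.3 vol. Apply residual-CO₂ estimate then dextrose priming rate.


residual = 14.695·(0.01821 + 0.09011·e^(−0.04·T));  sugar = (target − residual)·4.0·V
residual = 14.695·(0.01821 + 0.09011·e^(−0.04·16.7)) = 0.9465
sugar = (2.3 − 0.9465)·4.0·15.5

83.9145 g


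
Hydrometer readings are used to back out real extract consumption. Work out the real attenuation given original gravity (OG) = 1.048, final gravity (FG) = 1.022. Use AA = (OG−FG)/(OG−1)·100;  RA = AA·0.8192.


AA = (1.048 − 1.022)/(1.048 − 1)·100 = 54.1667
RA = 54.1667·0.8192

44.3733 %


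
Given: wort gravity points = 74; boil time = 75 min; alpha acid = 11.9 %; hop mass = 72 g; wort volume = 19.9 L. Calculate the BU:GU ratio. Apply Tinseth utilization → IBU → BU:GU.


U = 1.65·0.000125^(GP/1000)·(1−e^(−0.04t))/4.15;  IBU = (α/100)·m·U·1000/V;  BU:GU = IBU/GP
U = 1.65·0.000125^(74/1000)·(1−e^(−0.04·75))/4.15 = 0.1943
IBU = (11.9/100)·72·0.1943·1000/19.9 = 83.6478
BU:GU = 83.6478/74

1.1304


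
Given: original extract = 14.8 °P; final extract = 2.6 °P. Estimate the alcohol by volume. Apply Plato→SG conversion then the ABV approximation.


SG = 259/(259 − P);  ABV = (OG − FG)·131.25
OG = 259/(259 − 14.8) = 1.0606
FG = 259/(259 − 2.6) = 1.0101
ABV = (1.0606 − 1.0101)·131.25

6.6236 % ABV


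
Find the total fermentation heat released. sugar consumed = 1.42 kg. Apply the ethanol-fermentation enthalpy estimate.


Q = m_sugar · 590 kJ/kg
Q = 1.42 · 590

837.8000 kJ


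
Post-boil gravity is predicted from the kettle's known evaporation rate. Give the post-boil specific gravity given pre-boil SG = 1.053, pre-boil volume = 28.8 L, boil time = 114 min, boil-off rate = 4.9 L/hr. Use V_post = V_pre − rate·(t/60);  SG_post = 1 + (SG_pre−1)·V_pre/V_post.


V_post = 28.8 − 4.9·(114/60) = 19.4900
SG_post = 1 + (1.053 − 1)·28.8/19.4900

1.0783


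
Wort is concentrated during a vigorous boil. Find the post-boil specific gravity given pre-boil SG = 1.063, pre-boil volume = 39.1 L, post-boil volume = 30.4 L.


SG_post = 1 + (SG_pre − 1)·V_pre/V_post
pts_pre = (1.063 − 1)·1000 = 63.0000
pts_post = 63.0000·39.1/30.4 = 81.0296
SG_post = 1 + 81.0296/1000

1.0810


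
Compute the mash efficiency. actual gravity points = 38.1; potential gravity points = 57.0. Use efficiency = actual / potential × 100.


efficiency = 38.1 / 57.0 × 100

66.8421 %


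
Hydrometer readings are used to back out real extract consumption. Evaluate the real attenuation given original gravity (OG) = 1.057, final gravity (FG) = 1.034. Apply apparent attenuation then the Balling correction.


AA = (OG−FG)/(OG−1)·100;  RA = AA·0.8192
AA = (1.057 − 1.034)/(1.057 − 1)·100 = 40.3509
RA = 40.3509·0.8192

33.0554 %


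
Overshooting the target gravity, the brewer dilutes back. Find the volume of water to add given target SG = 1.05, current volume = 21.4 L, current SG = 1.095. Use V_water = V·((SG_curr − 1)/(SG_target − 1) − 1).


V_water = 21.4·((1.095 − 1)/(1.05 − 1) − 1)

19.2600 L


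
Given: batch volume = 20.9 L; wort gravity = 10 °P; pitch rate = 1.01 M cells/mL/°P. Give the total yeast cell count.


cells (billions) = rate · V_L · °P
cells = 1.01 · 20.9 · 10

211.0900 billion cells


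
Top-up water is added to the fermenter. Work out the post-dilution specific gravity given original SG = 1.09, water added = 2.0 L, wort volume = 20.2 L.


SG_new = 1 + (SG_old − 1)·V_old/(V_old + V_water)
pts = (1.09 − 1)·1000·20.2/(20.2 + 2.0) = 81.8919
SG_new = 1 + 81.8919/1000

1.0819


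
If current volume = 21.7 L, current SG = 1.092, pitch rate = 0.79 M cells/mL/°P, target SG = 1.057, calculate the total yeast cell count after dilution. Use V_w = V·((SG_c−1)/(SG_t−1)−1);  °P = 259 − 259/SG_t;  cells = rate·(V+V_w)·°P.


V_w = 21.7·((1.092−1)/(1.057−1)−1) = 13.3246
V_final = 21.7 + 13.3246 = 35.0246
°P = 259 − 259/1.057 = 13.9669
cells = 0.79·35.0246·13.9669

386.4554 billion cells


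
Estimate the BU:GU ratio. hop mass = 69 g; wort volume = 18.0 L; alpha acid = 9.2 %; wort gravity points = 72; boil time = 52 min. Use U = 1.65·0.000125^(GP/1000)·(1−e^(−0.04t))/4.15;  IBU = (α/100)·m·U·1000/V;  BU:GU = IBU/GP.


U = 1.65·0.000125^(72/1000)·(1−e^(−0.04·52))/4.15 = 0.1822
IBU = (9.2/100)·69·0.1822·1000/18.0 = 64.2422
BU:GU = 64.2422/72

0.8923


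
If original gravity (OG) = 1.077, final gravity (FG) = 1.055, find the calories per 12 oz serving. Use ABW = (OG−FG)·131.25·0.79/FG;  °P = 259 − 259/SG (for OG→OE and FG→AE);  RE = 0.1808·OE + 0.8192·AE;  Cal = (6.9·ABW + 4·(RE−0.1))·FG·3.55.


ABW = (1.077 − 1.055)·131.25·0.79/1.055 = 2.1622
OE = 259 − 259/1.077 = 18.5172 °P
AE = 259 − 259/1.055 = 13.5024 °P
RE = 0.1808·18.5172 + 0.8192·13.5024 = 14.4090 °P
Cal = (6.9·2.1622 + 4·(14.4090−0.1))·1.055·3.55

270.2400 kcal


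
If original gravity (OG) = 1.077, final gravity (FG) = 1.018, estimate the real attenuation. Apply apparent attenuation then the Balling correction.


AA = (OG−FG)/(OG−1)·100;  RA = AA·0.8192
AA = (1.077 − 1.018)/(1.077 − 1)·100 = 76.6234
RA = 76.6234·0.8192

62.7699 %


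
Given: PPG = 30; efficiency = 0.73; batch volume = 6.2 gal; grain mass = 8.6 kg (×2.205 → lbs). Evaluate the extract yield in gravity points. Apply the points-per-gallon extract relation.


points = lbs × PPG × eff / vol
lbs = 8.6 × 2.205 = 18.9630
points = 18.9630 × 30 × 0.73 / 6.2

66.9822 points


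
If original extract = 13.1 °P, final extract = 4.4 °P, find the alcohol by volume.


SG = 259/(259 − P);  ABV = (OG − FG)·131.25
OG = 259/(259 − 13.1) = 1.0533
FG = 259/(259 − 4.4) = 1.0173
ABV = (1.0533 − 1.0173)·131.25

4.7239 % ABV


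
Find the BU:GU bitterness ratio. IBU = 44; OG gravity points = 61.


BU:GU = IBU / OG_points
BU:GU = 44 / 61

0.7213


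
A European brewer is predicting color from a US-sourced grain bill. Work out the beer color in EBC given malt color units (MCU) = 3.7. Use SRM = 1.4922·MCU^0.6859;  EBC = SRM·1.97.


SRM = 1.4922·3.7^0.6859 = 3.6606
EBC = 3.6606·1.97

7.2115 EBC


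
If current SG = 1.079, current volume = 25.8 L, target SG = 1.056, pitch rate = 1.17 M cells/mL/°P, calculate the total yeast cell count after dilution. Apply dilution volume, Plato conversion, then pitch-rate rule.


V_w = V·((SG_c−1)/(SG_t−1)−1);  °P = 259 − 259/SG_t;  cells = rate·(V+V_w)·°P
V_w = 25.8·((1.079−1)/(1.056−1)−1) = 10.5964
V_final = 25.8 + 10.5964 = 36.3964
°P = 259 − 259/1.056 = 13.7348
cells = 1.17·36.3964·13.7348

584.8823 billion cells


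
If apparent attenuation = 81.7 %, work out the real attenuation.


RA = AA · 0.8192
RA = 81.7 · 0.8192

66.9286 %


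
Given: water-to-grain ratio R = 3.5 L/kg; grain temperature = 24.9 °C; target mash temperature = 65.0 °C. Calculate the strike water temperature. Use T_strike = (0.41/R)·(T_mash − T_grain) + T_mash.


T_strike = (0.41/3.5)·(65.0 − 24.9) + 65.0

69.6974 °C


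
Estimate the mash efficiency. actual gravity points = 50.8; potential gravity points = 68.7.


efficiency = actual / potential × 100
efficiency = 50.8 / 68.7 × 100

73.9447 %


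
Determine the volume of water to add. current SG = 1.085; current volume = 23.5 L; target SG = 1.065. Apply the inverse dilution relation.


V_water = V·((SG_curr − 1)/(SG_target − 1) − 1)
V_water = 23.5·((1.085 − 1)/(1.065 − 1) − 1)

7.2308 L


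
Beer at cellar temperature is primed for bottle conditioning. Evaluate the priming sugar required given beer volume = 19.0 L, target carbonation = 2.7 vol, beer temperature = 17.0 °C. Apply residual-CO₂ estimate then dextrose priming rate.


residual = 14.695·(0.01821 + 0.09011·e^(−0.04·T));  sugar = (target − residual)·4.0·V
residual = 14.695·(0.01821 + 0.09011·e^(−0.04·17.0)) = 0.9384
sugar = (2.7 − 0.9384)·4.0·19.0

133.8785 g


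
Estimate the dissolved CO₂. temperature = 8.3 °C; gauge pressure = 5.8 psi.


vols = (P + 14.695)·(0.01821 + 0.09011·e^(−0.04·T))
vols = (5.8 + 14.695)·(0.01821 + 0.09011·e^(−0.04·8.3))

1.6983 volumes


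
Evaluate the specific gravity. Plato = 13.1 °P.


SG = 259/(259 − P)
SG = 259/(259 − 13.1)

1.0533


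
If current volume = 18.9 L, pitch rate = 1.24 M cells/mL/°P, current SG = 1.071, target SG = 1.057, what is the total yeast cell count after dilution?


V_w = V·((SG_c−1)/(SG_t−1)−1);  °P = 259 − 259/SG_t;  cells = rate·(V+V_w)·°P
V_w = 18.9·((1.071−1)/(1.057−1)−1) = 4.6421
V_final = 18.9 + 4.6421 = 23.5421
°P = 259 − 259/1.057 = 13.9669
cells = 1.24·23.5421·13.9669

407.7243 billion cells


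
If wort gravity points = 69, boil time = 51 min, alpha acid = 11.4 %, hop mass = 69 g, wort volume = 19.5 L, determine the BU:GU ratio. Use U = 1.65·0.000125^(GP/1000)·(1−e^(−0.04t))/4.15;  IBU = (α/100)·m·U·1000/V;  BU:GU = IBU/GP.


U = 1.65·0.000125^(69/1000)·(1−e^(−0.04·51))/4.15 = 0.1860
IBU = (11.4/100)·69·0.1860·1000/19.5 = 75.0493
BU:GU = 75.0493/69

1.0877


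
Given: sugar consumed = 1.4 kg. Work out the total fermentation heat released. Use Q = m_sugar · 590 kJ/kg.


Q = 1.4 · 590

826.0000 kJ


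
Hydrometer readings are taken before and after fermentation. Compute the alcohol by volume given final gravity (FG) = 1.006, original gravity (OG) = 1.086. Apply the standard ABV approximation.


ABV = (OG − FG) · 131.25
ABV = (1.086 − 1.006) · 131.25

10.5000 % ABV


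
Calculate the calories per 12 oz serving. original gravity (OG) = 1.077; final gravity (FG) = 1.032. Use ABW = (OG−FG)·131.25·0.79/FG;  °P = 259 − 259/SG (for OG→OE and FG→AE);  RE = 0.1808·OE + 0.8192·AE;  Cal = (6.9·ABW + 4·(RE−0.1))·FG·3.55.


ABW = (1.077 − 1.032)·131.25·0.79/1.032 = 4.5213
OE = 259 − 259/1.077 = 18.5172 °P
AE = 259 − 259/1.032 = 8.0310 °P
RE = 0.1808·18.5172 + 0.8192·8.0310 = 9.9269 °P
Cal = (6.9·4.5213 + 4·(9.9269−0.1))·1.032·3.55

258.2996 kcal
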